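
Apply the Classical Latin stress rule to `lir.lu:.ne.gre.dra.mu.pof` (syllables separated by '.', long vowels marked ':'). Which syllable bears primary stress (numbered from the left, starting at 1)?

5

Classical Latin: stress the penult if heavy (long vowel or closed), else the antepenult.
Weights: 5 dra L, 6 mu L, 7 pof H.
The penult (syllable 6, mu) is light, so stress falls on the antepenult (syllable 5, dra).
Stress on syllable 5: lir.lu:.ne.gre.ˈdra.mu.pof.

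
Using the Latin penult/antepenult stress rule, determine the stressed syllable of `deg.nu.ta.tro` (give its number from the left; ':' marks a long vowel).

Classical Latin: stress the penult if heavy (long vowel or closed), else the antepenult.
Weights: 2 nu L, 3 ta L, 4 tro L.
The penult (syllable 3, ta) is light, so stress falls on the antepenult (syllable 2, nu).
Stress on syllable 2: deg.ˈnu.ta.tro.

2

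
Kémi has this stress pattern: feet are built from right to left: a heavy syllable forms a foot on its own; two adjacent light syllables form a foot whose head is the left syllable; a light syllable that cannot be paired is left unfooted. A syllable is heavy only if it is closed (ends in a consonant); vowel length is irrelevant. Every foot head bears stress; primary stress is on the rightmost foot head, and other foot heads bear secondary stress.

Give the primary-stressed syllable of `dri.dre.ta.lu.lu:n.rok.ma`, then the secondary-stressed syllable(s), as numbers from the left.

primary 6, secondary 1, 3, 5

Weights: 1 dri L, 2 dre L, 3 ta L, 4 lu L, 5 lu:n H, 6 rok H, 7 ma L.
Parse right to left (heavy = foot alone; LL = one foot; stranded L unfooted): (ˈdri.dre) (ˈta.lu) (ˈlu:n) (ˈrok) ma.
Foot heads: 1, 3, 5, 6.
Primary stress on the rightmost head = syllable 6.
Secondary stress on 1, 3, 5: ˌdri.dre.ˌta.lu.ˌlu:n.ˈrok.ma.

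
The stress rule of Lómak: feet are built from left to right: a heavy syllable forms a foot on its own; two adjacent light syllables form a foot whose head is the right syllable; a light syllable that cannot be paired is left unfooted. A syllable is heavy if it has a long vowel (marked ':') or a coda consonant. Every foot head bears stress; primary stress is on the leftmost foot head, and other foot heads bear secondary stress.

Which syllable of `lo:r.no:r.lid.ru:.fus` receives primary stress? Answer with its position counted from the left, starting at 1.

1

Weights: 1 lo:r H, 2 no:r H, 3 lid H, 4 ru: H, 5 fus H.
Parse left to right (heavy = foot alone; LL = one foot; stranded L unfooted): (ˈlo:r) (ˈno:r) (ˈlid) (ˈru:) (ˈfus).
Foot heads: 1, 2, 3, 4, 5.
Primary stress on the leftmost head = syllable 1.
Primary stress: syllable 1 → ˈlo:r.no:r.lid.ru:.fus.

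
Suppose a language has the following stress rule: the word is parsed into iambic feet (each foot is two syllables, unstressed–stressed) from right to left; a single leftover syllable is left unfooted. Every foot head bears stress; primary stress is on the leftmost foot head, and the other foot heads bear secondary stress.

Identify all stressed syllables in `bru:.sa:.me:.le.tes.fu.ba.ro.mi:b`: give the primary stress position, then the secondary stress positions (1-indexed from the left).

Parse right to left into iambic (σˈσ) feet: bru: (sa:.ˈme:) (le.ˈtes) (fu.ˈba) (ro.ˈmi:b). Syllable 1 is left unfooted.
Foot heads (stressed positions): 3, 5, 7, 9.
End Rule Leftmost: primary stress on the leftmost head = syllable 3.
Secondary stress on 5, 7, 9: bru:.sa:.ˈme:.le.ˌtes.fu.ˌba.ro.ˌmi:b.

primary 3, secondary 5, 7, 9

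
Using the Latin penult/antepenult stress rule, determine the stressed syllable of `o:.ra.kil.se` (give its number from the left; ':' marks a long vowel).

Classical Latin: stress the penult if heavy (long vowel or closed), else the antepenult.
Weights: 2 ra L, 3 kil H, 4 se L.
The penult (syllable 3, kil) is heavy, so it takes stress.
Stress on syllable 3: o:.ra.ˈkil.se.

3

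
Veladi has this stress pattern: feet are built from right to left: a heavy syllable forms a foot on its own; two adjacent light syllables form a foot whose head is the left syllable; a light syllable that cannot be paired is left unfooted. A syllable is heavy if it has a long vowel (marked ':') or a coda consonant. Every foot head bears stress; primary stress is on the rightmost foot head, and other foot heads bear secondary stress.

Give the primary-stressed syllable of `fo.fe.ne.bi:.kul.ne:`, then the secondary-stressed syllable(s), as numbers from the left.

primary 6, secondary 2, 4, 5

Weights: 1 fo L, 2 fe L, 3 ne L, 4 bi: H, 5 kul H, 6 ne: H.
Parse right to left (heavy = foot alone; LL = one foot; stranded L unfooted): fo (ˈfe.ne) (ˈbi:) (ˈkul) (ˈne:).
Foot heads: 2, 4, 5, 6.
Primary stress on the rightmost head = syllable 6.
Secondary stress on 2, 4, 5: fo.ˌfe.ne.ˌbi:.ˌkul.ˈne:.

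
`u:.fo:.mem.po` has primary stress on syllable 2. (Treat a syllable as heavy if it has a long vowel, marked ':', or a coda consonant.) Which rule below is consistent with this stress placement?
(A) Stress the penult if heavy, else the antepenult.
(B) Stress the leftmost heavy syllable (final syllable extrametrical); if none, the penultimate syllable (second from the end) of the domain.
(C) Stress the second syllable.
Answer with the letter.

Rule A → syllable 3 (observed: 2).
Rule B → syllable 1 (observed: 2).
Rule C → syllable 2 ✓.

C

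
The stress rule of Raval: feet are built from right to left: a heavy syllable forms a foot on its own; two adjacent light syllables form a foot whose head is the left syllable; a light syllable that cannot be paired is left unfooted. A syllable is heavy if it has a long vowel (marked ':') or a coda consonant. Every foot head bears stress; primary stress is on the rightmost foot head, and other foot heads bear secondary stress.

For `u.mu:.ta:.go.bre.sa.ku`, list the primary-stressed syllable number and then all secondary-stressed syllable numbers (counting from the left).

Weights: 1 u L, 2 mu: H, 3 ta: H, 4 go L, 5 bre L, 6 sa L, 7 ku L.
Parse right to left (heavy = foot alone; LL = one foot; stranded L unfooted): u (ˈmu:) (ˈta:) (ˈgo.bre) (ˈsa.ku).
Foot heads: 2, 3, 4, 6.
Primary stress on the rightmost head = syllable 6.
Secondary stress on 2, 3, 4: u.ˌmu:.ˌta:.ˌgo.bre.ˈsa.ku.

primary 6, secondary 2, 3, 4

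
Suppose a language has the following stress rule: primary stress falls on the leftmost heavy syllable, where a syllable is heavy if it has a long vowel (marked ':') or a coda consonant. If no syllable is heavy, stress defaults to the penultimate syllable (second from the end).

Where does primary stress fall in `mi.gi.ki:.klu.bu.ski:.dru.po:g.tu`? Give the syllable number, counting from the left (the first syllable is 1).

Weights: 1 mi L, 2 gi L, 3 ki: H, 4 klu L, 5 bu L, 6 ski: H, 7 dru L, 8 po:g H, 9 tu L.
Heavy syllables in the domain: 3, 6, 8. The leftmost is syllable 3 (ki:).
Primary stress: syllable 3 → mi.gi.ˈki:.klu.bu.ski:.dru.po:g.tu.

3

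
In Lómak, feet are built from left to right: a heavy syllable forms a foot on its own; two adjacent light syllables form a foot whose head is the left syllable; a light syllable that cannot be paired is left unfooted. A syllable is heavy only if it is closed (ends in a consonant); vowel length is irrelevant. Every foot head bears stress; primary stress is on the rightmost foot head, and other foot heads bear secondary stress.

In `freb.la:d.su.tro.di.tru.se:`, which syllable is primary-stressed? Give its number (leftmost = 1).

5

Weights: 1 freb H, 2 la:d H, 3 su L, 4 tro L, 5 di L, 6 tru L, 7 se: L.
Parse left to right (heavy = foot alone; LL = one foot; stranded L unfooted): (ˈfreb) (ˈla:d) (ˈsu.tro) (ˈdi.tru) se:.
Foot heads: 1, 2, 3, 5.
Primary stress on the rightmost head = syllable 5.
Primary stress: syllable 5 → freb.la:d.su.tro.ˈdi.tru.se:.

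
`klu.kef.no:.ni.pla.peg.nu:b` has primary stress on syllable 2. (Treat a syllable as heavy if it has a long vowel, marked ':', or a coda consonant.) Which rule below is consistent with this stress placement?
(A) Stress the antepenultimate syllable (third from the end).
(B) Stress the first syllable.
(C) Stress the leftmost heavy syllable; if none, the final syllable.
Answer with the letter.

Rule A → syllable 5 (observed: 2).
Rule B → syllable 1 (observed: 2).
Rule C → syllable 2 ✓.

C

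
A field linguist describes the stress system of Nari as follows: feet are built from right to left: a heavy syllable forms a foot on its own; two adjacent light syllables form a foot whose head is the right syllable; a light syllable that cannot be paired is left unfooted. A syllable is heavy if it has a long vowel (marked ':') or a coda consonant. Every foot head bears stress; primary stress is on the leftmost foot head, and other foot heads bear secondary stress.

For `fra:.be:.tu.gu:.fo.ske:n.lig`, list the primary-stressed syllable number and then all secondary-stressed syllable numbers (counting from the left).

Weights: 1 fra: H, 2 be: H, 3 tu L, 4 gu: H, 5 fo L, 6 ske:n H, 7 lig H.
Parse right to left (heavy = foot alone; LL = one foot; stranded L unfooted): (ˈfra:) (ˈbe:) tu (ˈgu:) fo (ˈske:n) (ˈlig).
Foot heads: 1, 2, 4, 6, 7.
Primary stress on the leftmost head = syllable 1.
Secondary stress on 2, 4, 6, 7: ˈfra:.ˌbe:.tu.ˌgu:.fo.ˌske:n.ˌlig.

primary 1, secondary 2, 4, 6, 7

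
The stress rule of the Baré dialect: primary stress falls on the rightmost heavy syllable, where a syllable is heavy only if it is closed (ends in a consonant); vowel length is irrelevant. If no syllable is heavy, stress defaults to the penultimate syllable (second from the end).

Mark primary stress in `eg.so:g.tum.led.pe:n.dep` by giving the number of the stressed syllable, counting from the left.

6

Weights: 1 eg H, 2 so:g H, 3 tum H, 4 led H, 5 pe:n H, 6 dep H.
Heavy syllables in the domain: 1, 2, 3, 4, 5, 6. The rightmost is syllable 6 (dep).
Primary stress: syllable 6 → eg.so:g.tum.led.pe:n.ˈdep.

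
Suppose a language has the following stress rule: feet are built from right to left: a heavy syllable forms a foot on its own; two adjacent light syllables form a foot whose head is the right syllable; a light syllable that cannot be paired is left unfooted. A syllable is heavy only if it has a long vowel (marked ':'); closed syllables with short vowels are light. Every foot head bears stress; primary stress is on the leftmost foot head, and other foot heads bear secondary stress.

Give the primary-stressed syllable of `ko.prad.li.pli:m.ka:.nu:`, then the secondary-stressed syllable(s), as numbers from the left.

Weights: 1 ko L, 2 prad L, 3 li L, 4 pli:m H, 5 ka: H, 6 nu: H.
Parse right to left (heavy = foot alone; LL = one foot; stranded L unfooted): ko (prad.ˈli) (ˈpli:m) (ˈka:) (ˈnu:).
Foot heads: 3, 4, 5, 6.
Primary stress on the leftmost head = syllable 3.
Secondary stress on 4, 5, 6: ko.prad.ˈli.ˌpli:m.ˌka:.ˌnu:.

primary 3, secondary 4, 5, 6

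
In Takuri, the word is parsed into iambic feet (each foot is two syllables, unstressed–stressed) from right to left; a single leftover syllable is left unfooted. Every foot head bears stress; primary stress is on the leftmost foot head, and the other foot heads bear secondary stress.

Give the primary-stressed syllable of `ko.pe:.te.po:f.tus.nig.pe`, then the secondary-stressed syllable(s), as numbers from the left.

primary 3, secondary 5, 7

Parse right to left into iambic (σˈσ) feet: ko (pe:.ˈte) (po:f.ˈtus) (nig.ˈpe). Syllable 1 is left unfooted.
Foot heads (stressed positions): 3, 5, 7.
End Rule Leftmost: primary stress on the leftmost head = syllable 3.
Secondary stress on 5, 7: ko.pe:.ˈte.po:f.ˌtus.nig.ˌpe.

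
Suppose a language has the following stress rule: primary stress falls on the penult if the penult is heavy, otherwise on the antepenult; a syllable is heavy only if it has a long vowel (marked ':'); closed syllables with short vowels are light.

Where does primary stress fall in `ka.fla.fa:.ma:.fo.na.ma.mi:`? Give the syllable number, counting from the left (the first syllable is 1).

6

Weights: 6 na L, 7 ma L, 8 mi: H.
The penult (syllable 7, ma) is light, so stress falls on the antepenult (syllable 6, na).
Primary stress: syllable 6 → ka.fla.fa:.ma:.fo.ˈna.ma.mi:.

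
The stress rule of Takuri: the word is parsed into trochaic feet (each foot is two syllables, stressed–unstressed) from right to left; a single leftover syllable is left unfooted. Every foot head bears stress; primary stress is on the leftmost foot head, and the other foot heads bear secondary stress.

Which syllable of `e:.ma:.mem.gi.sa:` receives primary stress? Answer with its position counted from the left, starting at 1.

2

Parse right to left into trochaic (ˈσσ) feet: e: (ˈma:.mem) (ˈgi.sa:). Syllable 1 is left unfooted.
Foot heads (stressed positions): 2, 4.
End Rule Leftmost: primary stress on the leftmost head = syllable 2.
Primary stress: syllable 2 → e:.ˈma:.mem.gi.sa:.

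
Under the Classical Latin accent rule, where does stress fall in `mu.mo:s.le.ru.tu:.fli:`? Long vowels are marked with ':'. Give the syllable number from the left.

Classical Latin: stress the penult if heavy (long vowel or closed), else the antepenult.
Weights: 4 ru L, 5 tu: H, 6 fli: H.
The penult (syllable 5, tu:) is heavy, so it takes stress.
Stress on syllable 5: mu.mo:s.le.ru.ˈtu:.fli:.

5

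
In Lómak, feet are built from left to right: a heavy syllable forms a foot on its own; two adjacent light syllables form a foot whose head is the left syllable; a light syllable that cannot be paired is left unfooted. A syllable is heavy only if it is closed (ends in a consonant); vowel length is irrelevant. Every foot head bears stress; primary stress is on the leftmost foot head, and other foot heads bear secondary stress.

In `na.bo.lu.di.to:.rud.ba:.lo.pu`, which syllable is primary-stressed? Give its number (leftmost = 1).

Weights: 1 na L, 2 bo L, 3 lu L, 4 di L, 5 to: L, 6 rud H, 7 ba: L, 8 lo L, 9 pu L.
Parse left to right (heavy = foot alone; LL = one foot; stranded L unfooted): (ˈna.bo) (ˈlu.di) to: (ˈrud) (ˈba:.lo) pu.
Foot heads: 1, 3, 6, 7.
Primary stress on the leftmost head = syllable 1.
Primary stress: syllable 1 → ˈna.bo.lu.di.to:.rud.ba:.lo.pu.

1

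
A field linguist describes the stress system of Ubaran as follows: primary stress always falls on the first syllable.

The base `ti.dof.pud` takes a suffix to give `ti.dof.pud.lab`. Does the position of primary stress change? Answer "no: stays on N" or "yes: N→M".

Base `ti.dof.pud` (3 syllables):
  The word has 3 syllables; the first syllable is syllable 1 (ti).
  → primary stress on syllable 1.
Suffixed `ti.dof.pud.lab` (4 syllables):
  The word has 4 syllables; the first syllable is syllable 1 (ti).
  → primary stress on syllable 1.

no: stays on 1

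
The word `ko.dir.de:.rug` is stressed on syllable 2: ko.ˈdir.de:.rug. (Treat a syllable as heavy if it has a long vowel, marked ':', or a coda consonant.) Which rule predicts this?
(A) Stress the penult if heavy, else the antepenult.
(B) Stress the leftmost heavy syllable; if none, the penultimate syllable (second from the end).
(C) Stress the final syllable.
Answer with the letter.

Rule A → syllable 3 (observed: 2).
Rule B → syllable 2 ✓.
Rule C → syllable 4 (observed: 2).

B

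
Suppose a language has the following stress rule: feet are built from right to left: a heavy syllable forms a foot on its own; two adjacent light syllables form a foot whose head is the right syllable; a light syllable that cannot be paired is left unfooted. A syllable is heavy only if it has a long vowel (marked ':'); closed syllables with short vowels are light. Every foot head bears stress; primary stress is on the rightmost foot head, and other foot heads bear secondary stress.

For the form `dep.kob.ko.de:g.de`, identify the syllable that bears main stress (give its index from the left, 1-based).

4

Weights: 1 dep L, 2 kob L, 3 ko L, 4 de:g H, 5 de L.
Parse right to left (heavy = foot alone; LL = one foot; stranded L unfooted): dep (kob.ˈko) (ˈde:g) de.
Foot heads: 3, 4.
Primary stress on the rightmost head = syllable 4.
Primary stress: syllable 4 → dep.kob.ko.ˈde:g.de.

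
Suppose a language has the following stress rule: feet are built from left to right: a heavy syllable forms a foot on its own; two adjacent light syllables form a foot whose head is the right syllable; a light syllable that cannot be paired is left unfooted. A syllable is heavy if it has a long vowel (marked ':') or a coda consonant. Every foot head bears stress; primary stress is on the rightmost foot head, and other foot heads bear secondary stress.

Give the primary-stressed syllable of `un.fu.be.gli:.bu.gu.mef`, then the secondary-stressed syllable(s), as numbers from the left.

primary 7, secondary 1, 3, 4, 6

Weights: 1 un H, 2 fu L, 3 be L, 4 gli: H, 5 bu L, 6 gu L, 7 mef H.
Parse left to right (heavy = foot alone; LL = one foot; stranded L unfooted): (ˈun) (fu.ˈbe) (ˈgli:) (bu.ˈgu) (ˈmef).
Foot heads: 1, 3, 4, 6, 7.
Primary stress on the rightmost head = syllable 7.
Secondary stress on 1, 3, 4, 6: ˌun.fu.ˌbe.ˌgli:.bu.ˌgu.ˈmef.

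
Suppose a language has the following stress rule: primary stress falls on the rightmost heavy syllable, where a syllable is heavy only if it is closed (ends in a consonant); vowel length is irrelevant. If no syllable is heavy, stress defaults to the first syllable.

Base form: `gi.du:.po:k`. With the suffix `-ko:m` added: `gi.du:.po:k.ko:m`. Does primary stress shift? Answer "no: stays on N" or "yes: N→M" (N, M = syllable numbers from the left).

yes: 3→4

Base `gi.du:.po:k` (3 syllables):
  Weights: 1 gi L, 2 du: L, 3 po:k H.
  Heavy syllables in the domain: 3. The rightmost is syllable 3 (po:k).
  → primary stress on syllable 3.
Suffixed `gi.du:.po:k.ko:m` (4 syllables):
  Weights: 1 gi L, 2 du: L, 3 po:k H, 4 ko:m H.
  Heavy syllables in the domain: 3, 4. The rightmost is syllable 4 (ko:m).
  → primary stress on syllable 4.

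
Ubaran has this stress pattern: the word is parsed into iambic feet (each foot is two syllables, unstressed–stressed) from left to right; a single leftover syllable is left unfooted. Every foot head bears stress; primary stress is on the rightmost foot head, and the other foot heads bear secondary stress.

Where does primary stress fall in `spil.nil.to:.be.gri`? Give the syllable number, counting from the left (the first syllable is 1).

4

Parse left to right into iambic (σˈσ) feet: (spil.ˈnil) (to:.ˈbe) gri. Syllable 5 is left unfooted.
Foot heads (stressed positions): 2, 4.
End Rule Rightmost: primary stress on the rightmost head = syllable 4.
Primary stress: syllable 4 → spil.nil.to:.ˈbe.gri.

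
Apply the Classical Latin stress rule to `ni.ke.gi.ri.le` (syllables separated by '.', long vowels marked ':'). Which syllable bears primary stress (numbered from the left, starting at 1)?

3

Classical Latin: stress the penult if heavy (long vowel or closed), else the antepenult.
Weights: 3 gi L, 4 ri L, 5 le L.
The penult (syllable 4, ri) is light, so stress falls on the antepenult (syllable 3, gi).
Stress on syllable 3: ni.ke.ˈgi.ri.le.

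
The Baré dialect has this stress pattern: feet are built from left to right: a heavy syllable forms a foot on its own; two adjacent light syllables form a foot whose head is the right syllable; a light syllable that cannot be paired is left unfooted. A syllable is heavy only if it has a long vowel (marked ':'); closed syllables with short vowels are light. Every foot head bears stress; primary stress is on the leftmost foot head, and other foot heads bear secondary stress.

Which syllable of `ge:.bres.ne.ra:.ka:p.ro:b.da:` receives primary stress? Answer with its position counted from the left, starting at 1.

1

Weights: 1 ge: H, 2 bres L, 3 ne L, 4 ra: H, 5 ka:p H, 6 ro:b H, 7 da: H.
Parse left to right (heavy = foot alone; LL = one foot; stranded L unfooted): (ˈge:) (bres.ˈne) (ˈra:) (ˈka:p) (ˈro:b) (ˈda:).
Foot heads: 1, 3, 4, 5, 6, 7.
Primary stress on the leftmost head = syllable 1.
Primary stress: syllable 1 → ˈge:.bres.ne.ra:.ka:p.ro:b.da:.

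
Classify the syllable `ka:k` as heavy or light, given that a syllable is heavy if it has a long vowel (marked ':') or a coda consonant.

`ka:k`: long vowel, closed (coda /k/). Long vowel and closed → heavy.

heavy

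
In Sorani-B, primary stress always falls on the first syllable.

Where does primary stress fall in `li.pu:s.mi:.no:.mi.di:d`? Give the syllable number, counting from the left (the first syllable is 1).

The word has 6 syllables; the first syllable is syllable 1 (li).
Primary stress: syllable 1 → ˈli.pu:s.mi:.no:.mi.di:d.

1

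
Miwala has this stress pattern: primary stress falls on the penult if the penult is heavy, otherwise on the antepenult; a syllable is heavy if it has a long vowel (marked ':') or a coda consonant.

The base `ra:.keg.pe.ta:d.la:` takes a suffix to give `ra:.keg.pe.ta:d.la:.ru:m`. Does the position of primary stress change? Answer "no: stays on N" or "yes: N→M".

Base `ra:.keg.pe.ta:d.la:` (5 syllables):
  Weights: 3 pe L, 4 ta:d H, 5 la: H.
  The penult (syllable 4, ta:d) is heavy, so it takes stress.
  → primary stress on syllable 4.
Suffixed `ra:.keg.pe.ta:d.la:.ru:m` (6 syllables):
  Weights: 4 ta:d H, 5 la: H, 6 ru:m H.
  The penult (syllable 5, la:) is heavy, so it takes stress.
  → primary stress on syllable 5.

yes: 4→5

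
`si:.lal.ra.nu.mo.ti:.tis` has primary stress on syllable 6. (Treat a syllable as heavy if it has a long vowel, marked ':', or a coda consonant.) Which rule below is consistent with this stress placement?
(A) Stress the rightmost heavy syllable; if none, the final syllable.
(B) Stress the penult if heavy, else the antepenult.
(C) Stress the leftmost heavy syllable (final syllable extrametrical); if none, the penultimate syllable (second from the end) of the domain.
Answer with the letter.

B

Rule A → syllable 7 (observed: 6).
Rule B → syllable 6 ✓.
Rule C → syllable 1 (observed: 6).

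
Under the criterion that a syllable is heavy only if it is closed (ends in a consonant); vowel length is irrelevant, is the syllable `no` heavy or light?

`no`: short vowel, open (no coda). Open (no coda) → light.

light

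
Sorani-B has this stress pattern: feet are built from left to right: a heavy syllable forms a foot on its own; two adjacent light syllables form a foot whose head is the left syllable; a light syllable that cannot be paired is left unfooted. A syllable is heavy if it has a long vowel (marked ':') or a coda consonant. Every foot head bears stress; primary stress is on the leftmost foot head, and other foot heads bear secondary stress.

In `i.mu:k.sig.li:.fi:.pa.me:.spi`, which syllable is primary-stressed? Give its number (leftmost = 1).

Weights: 1 i L, 2 mu:k H, 3 sig H, 4 li: H, 5 fi: H, 6 pa L, 7 me: H, 8 spi L.
Parse left to right (heavy = foot alone; LL = one foot; stranded L unfooted): i (ˈmu:k) (ˈsig) (ˈli:) (ˈfi:) pa (ˈme:) spi.
Foot heads: 2, 3, 4, 5, 7.
Primary stress on the leftmost head = syllable 2.
Primary stress: syllable 2 → i.ˈmu:k.sig.li:.fi:.pa.me:.spi.

2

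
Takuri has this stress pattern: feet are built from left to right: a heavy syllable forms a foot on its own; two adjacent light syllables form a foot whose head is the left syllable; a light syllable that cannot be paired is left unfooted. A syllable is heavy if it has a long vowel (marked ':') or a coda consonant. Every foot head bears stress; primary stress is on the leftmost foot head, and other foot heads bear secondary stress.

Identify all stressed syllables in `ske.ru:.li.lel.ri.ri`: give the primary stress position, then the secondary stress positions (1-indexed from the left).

Weights: 1 ske L, 2 ru: H, 3 li L, 4 lel H, 5 ri L, 6 ri L.
Parse left to right (heavy = foot alone; LL = one foot; stranded L unfooted): ske (ˈru:) li (ˈlel) (ˈri.ri).
Foot heads: 2, 4, 5.
Primary stress on the leftmost head = syllable 2.
Secondary stress on 4, 5: ske.ˈru:.li.ˌlel.ˌri.ri.

primary 2, secondary 4, 5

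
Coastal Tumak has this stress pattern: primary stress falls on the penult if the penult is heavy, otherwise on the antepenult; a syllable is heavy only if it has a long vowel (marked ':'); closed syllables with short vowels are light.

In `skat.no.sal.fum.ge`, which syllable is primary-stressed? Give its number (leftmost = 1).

3

Weights: 3 sal L, 4 fum L, 5 ge L.
The penult (syllable 4, fum) is light, so stress falls on the antepenult (syllable 3, sal).
Primary stress: syllable 3 → skat.no.ˈsal.fum.ge.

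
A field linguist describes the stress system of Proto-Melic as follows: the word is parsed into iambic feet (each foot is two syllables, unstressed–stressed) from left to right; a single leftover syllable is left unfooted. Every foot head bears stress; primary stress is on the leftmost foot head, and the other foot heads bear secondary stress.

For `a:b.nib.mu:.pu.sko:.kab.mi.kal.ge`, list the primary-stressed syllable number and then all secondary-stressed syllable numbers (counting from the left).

Parse left to right into iambic (σˈσ) feet: (a:b.ˈnib) (mu:.ˈpu) (sko:.ˈkab) (mi.ˈkal) ge. Syllable 9 is left unfooted.
Foot heads (stressed positions): 2, 4, 6, 8.
End Rule Leftmost: primary stress on the leftmost head = syllable 2.
Secondary stress on 4, 6, 8: a:b.ˈnib.mu:.ˌpu.sko:.ˌkab.mi.ˌkal.ge.

primary 2, secondary 4, 6, 8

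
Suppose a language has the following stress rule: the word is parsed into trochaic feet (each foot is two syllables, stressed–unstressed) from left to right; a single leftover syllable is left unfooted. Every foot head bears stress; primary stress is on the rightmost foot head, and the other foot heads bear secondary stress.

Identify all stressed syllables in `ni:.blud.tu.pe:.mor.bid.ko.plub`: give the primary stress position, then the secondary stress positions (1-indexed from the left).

Parse left to right into trochaic (ˈσσ) feet: (ˈni:.blud) (ˈtu.pe:) (ˈmor.bid) (ˈko.plub).
Foot heads (stressed positions): 1, 3, 5, 7.
End Rule Rightmost: primary stress on the rightmost head = syllable 7.
Secondary stress on 1, 3, 5: ˌni:.blud.ˌtu.pe:.ˌmor.bid.ˈko.plub.

primary 7, secondary 1, 3, 5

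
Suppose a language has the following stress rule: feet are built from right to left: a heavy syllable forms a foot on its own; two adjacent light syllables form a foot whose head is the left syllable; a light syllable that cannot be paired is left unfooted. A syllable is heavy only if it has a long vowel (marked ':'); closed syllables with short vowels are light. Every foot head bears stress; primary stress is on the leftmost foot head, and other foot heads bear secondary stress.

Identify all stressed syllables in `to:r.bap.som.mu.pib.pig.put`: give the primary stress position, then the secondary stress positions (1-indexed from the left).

primary 1, secondary 2, 4, 6

Weights: 1 to:r H, 2 bap L, 3 som L, 4 mu L, 5 pib L, 6 pig L, 7 put L.
Parse right to left (heavy = foot alone; LL = one foot; stranded L unfooted): (ˈto:r) (ˈbap.som) (ˈmu.pib) (ˈpig.put).
Foot heads: 1, 2, 4, 6.
Primary stress on the leftmost head = syllable 1.
Secondary stress on 2, 4, 6: ˈto:r.ˌbap.som.ˌmu.pib.ˌpig.put.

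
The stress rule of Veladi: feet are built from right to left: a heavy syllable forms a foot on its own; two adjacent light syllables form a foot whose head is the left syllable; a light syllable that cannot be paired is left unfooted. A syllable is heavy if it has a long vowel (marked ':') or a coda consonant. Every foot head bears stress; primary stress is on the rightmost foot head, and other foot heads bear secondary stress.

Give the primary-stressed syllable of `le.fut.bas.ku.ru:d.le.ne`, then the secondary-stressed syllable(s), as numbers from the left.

primary 6, secondary 2, 3, 5

Weights: 1 le L, 2 fut H, 3 bas H, 4 ku L, 5 ru:d H, 6 le L, 7 ne L.
Parse right to left (heavy = foot alone; LL = one foot; stranded L unfooted): le (ˈfut) (ˈbas) ku (ˈru:d) (ˈle.ne).
Foot heads: 2, 3, 5, 6.
Primary stress on the rightmost head = syllable 6.
Secondary stress on 2, 3, 5: le.ˌfut.ˌbas.ku.ˌru:d.ˈle.ne.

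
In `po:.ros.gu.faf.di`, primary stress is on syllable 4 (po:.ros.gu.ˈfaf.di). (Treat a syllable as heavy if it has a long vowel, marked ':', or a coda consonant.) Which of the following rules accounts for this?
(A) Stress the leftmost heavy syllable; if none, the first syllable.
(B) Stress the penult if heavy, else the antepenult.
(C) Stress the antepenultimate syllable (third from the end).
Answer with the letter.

B

Rule A → syllable 1 (observed: 4).
Rule B → syllable 4 ✓.
Rule C → syllable 3 (observed: 4).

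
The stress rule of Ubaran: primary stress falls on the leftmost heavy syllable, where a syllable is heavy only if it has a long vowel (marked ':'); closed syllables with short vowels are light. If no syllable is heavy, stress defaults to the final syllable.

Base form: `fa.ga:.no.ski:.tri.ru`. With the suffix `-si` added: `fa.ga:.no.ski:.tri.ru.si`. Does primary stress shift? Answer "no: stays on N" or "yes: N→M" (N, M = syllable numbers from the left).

no: stays on 2

Base `fa.ga:.no.ski:.tri.ru` (6 syllables):
  Weights: 1 fa L, 2 ga: H, 3 no L, 4 ski: H, 5 tri L, 6 ru L.
  Heavy syllables in the domain: 2, 4. The leftmost is syllable 2 (ga:).
  → primary stress on syllable 2.
Suffixed `fa.ga:.no.ski:.tri.ru.si` (7 syllables):
  Weights: 1 fa L, 2 ga: H, 3 no L, 4 ski: H, 5 tri L, 6 ru L, 7 si L.
  Heavy syllables in the domain: 2, 4. The leftmost is syllable 2 (ga:).
  → primary stress on syllable 2.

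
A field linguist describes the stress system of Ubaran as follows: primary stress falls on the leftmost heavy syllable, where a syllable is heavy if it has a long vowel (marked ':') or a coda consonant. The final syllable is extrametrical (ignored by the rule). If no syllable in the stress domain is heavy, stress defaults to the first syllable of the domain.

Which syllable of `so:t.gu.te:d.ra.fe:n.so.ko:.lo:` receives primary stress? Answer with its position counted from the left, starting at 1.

1

The final syllable (8, lo:) is extrametrical; the stress domain is syllables 1–7.
Weights: 1 so:t H, 2 gu L, 3 te:d H, 4 ra L, 5 fe:n H, 6 so L, 7 ko: H.
Heavy syllables in the domain: 1, 3, 5, 7. The leftmost is syllable 1 (so:t).
Primary stress: syllable 1 → ˈso:t.gu.te:d.ra.fe:n.so.ko:.lo:.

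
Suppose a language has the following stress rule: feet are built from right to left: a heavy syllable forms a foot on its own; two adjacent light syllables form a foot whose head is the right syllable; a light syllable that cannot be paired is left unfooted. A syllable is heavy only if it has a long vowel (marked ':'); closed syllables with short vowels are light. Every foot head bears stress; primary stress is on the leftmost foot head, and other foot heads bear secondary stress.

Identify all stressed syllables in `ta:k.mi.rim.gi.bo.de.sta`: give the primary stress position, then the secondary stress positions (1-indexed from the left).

Weights: 1 ta:k H, 2 mi L, 3 rim L, 4 gi L, 5 bo L, 6 de L, 7 sta L.
Parse right to left (heavy = foot alone; LL = one foot; stranded L unfooted): (ˈta:k) (mi.ˈrim) (gi.ˈbo) (de.ˈsta).
Foot heads: 1, 3, 5, 7.
Primary stress on the leftmost head = syllable 1.
Secondary stress on 3, 5, 7: ˈta:k.mi.ˌrim.gi.ˌbo.de.ˌsta.

primary 1, secondary 3, 5, 7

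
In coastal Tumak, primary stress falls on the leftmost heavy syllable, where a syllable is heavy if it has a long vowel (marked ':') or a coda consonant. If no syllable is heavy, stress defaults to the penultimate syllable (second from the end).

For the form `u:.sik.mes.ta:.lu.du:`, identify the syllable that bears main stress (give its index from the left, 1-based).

Weights: 1 u: H, 2 sik H, 3 mes H, 4 ta: H, 5 lu L, 6 du: H.
Heavy syllables in the domain: 1, 2, 3, 4, 6. The leftmost is syllable 1 (u:).
Primary stress: syllable 1 → ˈu:.sik.mes.ta:.lu.du:.

1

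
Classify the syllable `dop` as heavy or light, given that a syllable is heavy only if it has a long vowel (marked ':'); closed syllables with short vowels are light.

light

`dop`: short vowel, closed (coda /p/). Short vowel → light.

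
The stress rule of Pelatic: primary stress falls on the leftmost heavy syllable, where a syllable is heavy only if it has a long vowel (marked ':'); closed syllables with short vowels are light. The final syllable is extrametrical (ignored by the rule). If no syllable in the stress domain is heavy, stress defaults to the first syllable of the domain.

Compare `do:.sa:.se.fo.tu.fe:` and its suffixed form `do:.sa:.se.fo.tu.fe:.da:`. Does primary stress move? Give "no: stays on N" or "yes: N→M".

Base `do:.sa:.se.fo.tu.fe:` (6 syllables):
  The final syllable (6, fe:) is extrametrical; the stress domain is syllables 1–5.
  Weights: 1 do: H, 2 sa: H, 3 se L, 4 fo L, 5 tu L.
  Heavy syllables in the domain: 1, 2. The leftmost is syllable 1 (do:).
  → primary stress on syllable 1.
Suffixed `do:.sa:.se.fo.tu.fe:.da:` (7 syllables):
  The final syllable (7, da:) is extrametrical; the stress domain is syllables 1–6.
  Weights: 1 do: H, 2 sa: H, 3 se L, 4 fo L, 5 tu L, 6 fe: H.
  Heavy syllables in the domain: 1, 2, 6. The leftmost is syllable 1 (do:).
  → primary stress on syllable 1.

no: stays on 1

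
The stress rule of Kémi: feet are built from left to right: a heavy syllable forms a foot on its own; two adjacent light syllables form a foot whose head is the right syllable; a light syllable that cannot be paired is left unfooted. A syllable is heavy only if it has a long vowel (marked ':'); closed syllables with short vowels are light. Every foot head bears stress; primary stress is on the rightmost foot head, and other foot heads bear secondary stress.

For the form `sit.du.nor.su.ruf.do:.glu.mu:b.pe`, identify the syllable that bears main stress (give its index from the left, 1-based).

Weights: 1 sit L, 2 du L, 3 nor L, 4 su L, 5 ruf L, 6 do: H, 7 glu L, 8 mu:b H, 9 pe L.
Parse left to right (heavy = foot alone; LL = one foot; stranded L unfooted): (sit.ˈdu) (nor.ˈsu) ruf (ˈdo:) glu (ˈmu:b) pe.
Foot heads: 2, 4, 6, 8.
Primary stress on the rightmost head = syllable 8.
Primary stress: syllable 8 → sit.du.nor.su.ruf.do:.glu.ˈmu:b.pe.

8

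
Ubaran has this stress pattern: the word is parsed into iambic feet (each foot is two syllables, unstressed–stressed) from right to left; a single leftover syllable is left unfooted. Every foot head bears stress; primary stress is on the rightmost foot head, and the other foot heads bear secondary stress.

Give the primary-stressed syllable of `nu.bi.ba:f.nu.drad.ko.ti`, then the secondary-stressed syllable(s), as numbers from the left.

Parse right to left into iambic (σˈσ) feet: nu (bi.ˈba:f) (nu.ˈdrad) (ko.ˈti). Syllable 1 is left unfooted.
Foot heads (stressed positions): 3, 5, 7.
End Rule Rightmost: primary stress on the rightmost head = syllable 7.
Secondary stress on 3, 5: nu.bi.ˌba:f.nu.ˌdrad.ko.ˈti.

primary 7, secondary 3, 5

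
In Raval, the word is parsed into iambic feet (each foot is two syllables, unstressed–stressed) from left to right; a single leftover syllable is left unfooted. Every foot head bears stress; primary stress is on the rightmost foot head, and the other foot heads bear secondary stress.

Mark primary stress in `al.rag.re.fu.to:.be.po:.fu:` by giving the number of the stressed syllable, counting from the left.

Parse left to right into iambic (σˈσ) feet: (al.ˈrag) (re.ˈfu) (to:.ˈbe) (po:.ˈfu:).
Foot heads (stressed positions): 2, 4, 6, 8.
End Rule Rightmost: primary stress on the rightmost head = syllable 8.
Primary stress: syllable 8 → al.rag.re.fu.to:.be.po:.ˈfu:.

8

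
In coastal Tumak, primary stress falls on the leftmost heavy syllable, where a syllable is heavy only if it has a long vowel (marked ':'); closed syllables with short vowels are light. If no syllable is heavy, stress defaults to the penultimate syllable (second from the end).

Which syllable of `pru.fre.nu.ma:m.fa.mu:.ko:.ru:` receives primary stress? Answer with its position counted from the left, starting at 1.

Weights: 1 pru L, 2 fre L, 3 nu L, 4 ma:m H, 5 fa L, 6 mu: H, 7 ko: H, 8 ru: H.
Heavy syllables in the domain: 4, 6, 7, 8. The leftmost is syllable 4 (ma:m).
Primary stress: syllable 4 → pru.fre.nu.ˈma:m.fa.mu:.ko:.ru:.

4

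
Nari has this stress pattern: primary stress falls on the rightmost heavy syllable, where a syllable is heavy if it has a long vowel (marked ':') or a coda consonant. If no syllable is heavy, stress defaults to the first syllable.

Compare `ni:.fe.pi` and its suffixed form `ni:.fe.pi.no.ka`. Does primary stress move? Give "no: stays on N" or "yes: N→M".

Base `ni:.fe.pi` (3 syllables):
  Weights: 1 ni: H, 2 fe L, 3 pi L.
  Heavy syllables in the domain: 1. The rightmost is syllable 1 (ni:).
  → primary stress on syllable 1.
Suffixed `ni:.fe.pi.no.ka` (5 syllables):
  Weights: 1 ni: H, 2 fe L, 3 pi L, 4 no L, 5 ka L.
  Heavy syllables in the domain: 1. The rightmost is syllable 1 (ni:).
  → primary stress on syllable 1.

no: stays on 1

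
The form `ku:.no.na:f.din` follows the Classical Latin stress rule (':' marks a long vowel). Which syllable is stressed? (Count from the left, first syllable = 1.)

3

Classical Latin: stress the penult if heavy (long vowel or closed), else the antepenult.
Weights: 2 no L, 3 na:f H, 4 din H.
The penult (syllable 3, na:f) is heavy, so it takes stress.
Stress on syllable 3: ku:.no.ˈna:f.din.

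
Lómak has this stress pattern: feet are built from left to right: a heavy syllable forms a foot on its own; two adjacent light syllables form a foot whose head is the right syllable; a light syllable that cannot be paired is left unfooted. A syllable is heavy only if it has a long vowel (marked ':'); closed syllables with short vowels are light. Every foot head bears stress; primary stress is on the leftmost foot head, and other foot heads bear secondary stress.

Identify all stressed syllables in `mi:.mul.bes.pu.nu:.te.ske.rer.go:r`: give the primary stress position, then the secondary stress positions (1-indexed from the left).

primary 1, secondary 3, 5, 7, 9

Weights: 1 mi: H, 2 mul L, 3 bes L, 4 pu L, 5 nu: H, 6 te L, 7 ske L, 8 rer L, 9 go:r H.
Parse left to right (heavy = foot alone; LL = one foot; stranded L unfooted): (ˈmi:) (mul.ˈbes) pu (ˈnu:) (te.ˈske) rer (ˈgo:r).
Foot heads: 1, 3, 5, 7, 9.
Primary stress on the leftmost head = syllable 1.
Secondary stress on 3, 5, 7, 9: ˈmi:.mul.ˌbes.pu.ˌnu:.te.ˌske.rer.ˌgo:r.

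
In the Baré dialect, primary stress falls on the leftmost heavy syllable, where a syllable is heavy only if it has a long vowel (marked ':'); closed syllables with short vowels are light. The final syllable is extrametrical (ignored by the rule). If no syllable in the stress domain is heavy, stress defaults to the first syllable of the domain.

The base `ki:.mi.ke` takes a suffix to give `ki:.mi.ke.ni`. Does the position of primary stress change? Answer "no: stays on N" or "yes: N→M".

no: stays on 1

Base `ki:.mi.ke` (3 syllables):
  The final syllable (3, ke) is extrametrical; the stress domain is syllables 1–2.
  Weights: 1 ki: H, 2 mi L.
  Heavy syllables in the domain: 1. The leftmost is syllable 1 (ki:).
  → primary stress on syllable 1.
Suffixed `ki:.mi.ke.ni` (4 syllables):
  The final syllable (4, ni) is extrametrical; the stress domain is syllables 1–3.
  Weights: 1 ki: H, 2 mi L, 3 ke L.
  Heavy syllables in the domain: 1. The leftmost is syllable 1 (ki:).
  → primary stress on syllable 1.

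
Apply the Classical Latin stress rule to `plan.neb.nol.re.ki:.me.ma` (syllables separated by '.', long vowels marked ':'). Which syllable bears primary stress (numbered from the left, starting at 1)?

5

Classical Latin: stress the penult if heavy (long vowel or closed), else the antepenult.
Weights: 5 ki: H, 6 me L, 7 ma L.
The penult (syllable 6, me) is light, so stress falls on the antepenult (syllable 5, ki:).
Stress on syllable 5: plan.neb.nol.re.ˈki:.me.ma.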